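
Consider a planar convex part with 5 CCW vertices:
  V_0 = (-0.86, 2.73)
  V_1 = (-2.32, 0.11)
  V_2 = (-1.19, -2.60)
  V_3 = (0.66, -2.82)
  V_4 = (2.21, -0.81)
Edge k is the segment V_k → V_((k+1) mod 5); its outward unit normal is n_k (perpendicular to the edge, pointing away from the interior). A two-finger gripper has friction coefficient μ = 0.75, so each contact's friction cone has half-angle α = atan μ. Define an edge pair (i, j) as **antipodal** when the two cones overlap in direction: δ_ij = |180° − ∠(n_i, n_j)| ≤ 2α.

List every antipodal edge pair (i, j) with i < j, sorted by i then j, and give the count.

count = 6; pairs: (0,2), (0,3), (0,4), (1,3), (1,4), (2,4)

α = atan 0.75 = 36.87°;  2α = 73.74°
n_0 = (-0.8735, +0.4868)
n_1 = (-0.9230, -0.3849)
n_2 = (-0.1181, -0.9930)
n_3 = (+0.7919, -0.6107)
n_4 = (+0.7555, +0.6552)
  (0,1): δ = 128.24°  ·
  (0,2): δ = 67.65°  ✓
  (0,3): δ = 8.51°  ✓
  (0,4): δ = 70.06°  ✓
  (1,2): δ = 119.42°  ·
  (1,3): δ = 60.27°  ✓
  (1,4): δ = 18.30°  ✓
  (2,3): δ = 120.86°  ·
  (2,4): δ = 42.29°  ✓
  (3,4): δ = 101.43°  ·
antipodal pairs: 6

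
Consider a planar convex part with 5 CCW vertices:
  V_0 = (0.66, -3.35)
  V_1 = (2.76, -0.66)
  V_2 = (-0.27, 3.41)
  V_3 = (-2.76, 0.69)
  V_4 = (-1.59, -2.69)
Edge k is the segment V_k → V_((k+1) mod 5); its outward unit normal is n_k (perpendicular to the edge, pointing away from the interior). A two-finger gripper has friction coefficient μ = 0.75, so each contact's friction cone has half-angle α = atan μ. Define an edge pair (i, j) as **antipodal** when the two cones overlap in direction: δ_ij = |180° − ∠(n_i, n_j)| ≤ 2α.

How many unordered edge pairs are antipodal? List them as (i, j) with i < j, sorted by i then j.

α = atan 0.75 = 36.87°;  2α = 73.74°
n_0 = (+0.7882, -0.6154)
n_1 = (+0.8021, +0.5972)
n_2 = (-0.7376, +0.6752)
n_3 = (-0.9450, -0.3271)
n_4 = (-0.2815, -0.9596)
  (0,1): δ = 105.36°  ·
  (0,2): δ = 4.49°  ✓
  (0,3): δ = 57.07°  ✓
  (0,4): δ = 111.63°  ·
  (1,2): δ = 79.14°  ·
  (1,3): δ = 17.57°  ✓
  (1,4): δ = 36.99°  ✓
  (2,3): δ = 118.43°  ·
  (2,4): δ = 63.88°  ✓
  (3,4): δ = 125.44°  ·
antipodal pairs: 5

count = 5; pairs: (0,2), (0,3), (1,3), (1,4), (2,4)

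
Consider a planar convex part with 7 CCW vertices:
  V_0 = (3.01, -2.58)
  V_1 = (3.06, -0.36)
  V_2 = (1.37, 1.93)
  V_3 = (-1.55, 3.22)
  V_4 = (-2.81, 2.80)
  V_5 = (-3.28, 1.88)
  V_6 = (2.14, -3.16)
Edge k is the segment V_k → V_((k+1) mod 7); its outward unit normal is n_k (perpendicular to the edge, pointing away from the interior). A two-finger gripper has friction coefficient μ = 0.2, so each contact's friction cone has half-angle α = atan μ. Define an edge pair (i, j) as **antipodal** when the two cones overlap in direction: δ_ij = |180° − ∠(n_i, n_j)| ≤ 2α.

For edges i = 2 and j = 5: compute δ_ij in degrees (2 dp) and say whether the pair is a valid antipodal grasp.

α = atan 0.2 = 11.31°;  2α = 22.62°
edge 2: e_2 = (-2.92, +1.29);  n_2 = (+0.4041, +0.9147)
edge 5: e_5 = (+5.42, -5.04);  n_5 = (-0.6810, -0.7323)
∠(n_2, n_5) = 160.92°
δ = |180° − 160.92°| = 19.08°
19.08° ≤ 2α = 22.62°  →  valid

δ = 19.08°, valid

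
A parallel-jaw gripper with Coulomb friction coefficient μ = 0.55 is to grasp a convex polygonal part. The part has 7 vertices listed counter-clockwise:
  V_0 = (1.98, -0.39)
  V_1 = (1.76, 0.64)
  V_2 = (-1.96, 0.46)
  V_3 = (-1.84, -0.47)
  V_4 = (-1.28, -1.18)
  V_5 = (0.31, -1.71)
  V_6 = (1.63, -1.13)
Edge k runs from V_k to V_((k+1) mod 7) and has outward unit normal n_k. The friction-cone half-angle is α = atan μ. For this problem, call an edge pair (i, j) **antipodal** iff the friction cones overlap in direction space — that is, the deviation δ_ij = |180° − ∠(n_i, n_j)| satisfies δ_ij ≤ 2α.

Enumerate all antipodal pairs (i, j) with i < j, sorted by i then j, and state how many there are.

count = 6; pairs: (0,2), (0,3), (1,3), (1,4), (1,5), (2,6)

α = atan 0.55 = 28.81°;  2α = 57.62°
n_0 = (+0.9779, +0.2089)
n_1 = (-0.0483, +0.9988)
n_2 = (-0.9918, -0.1280)
n_3 = (-0.7852, -0.6193)
n_4 = (-0.3162, -0.9487)
n_5 = (+0.4023, -0.9155)
n_6 = (+0.9040, -0.4276)
  (0,1): δ = 99.29°  ·
  (0,2): δ = 4.70°  ✓
  (0,3): δ = 26.21°  ✓
  (0,4): δ = 59.51°  ·
  (0,5): δ = 101.66°  ·
  (0,6): δ = 142.63°  ·
  (1,2): δ = 85.42°  ·
  (1,3): δ = 54.51°  ✓
  (1,4): δ = 21.21°  ✓
  (1,5): δ = 20.95°  ✓
  (1,6): δ = 61.92°  ·
  (2,3): δ = 149.09°  ·
  (2,4): δ = 115.79°  ·
  (2,5): δ = 73.63°  ·
  (2,6): δ = 32.67°  ✓
  (3,4): δ = 146.70°  ·
  (3,5): δ = 104.54°  ·
  (3,6): δ = 63.58°  ·
  (4,5): δ = 137.84°  ·
  (4,6): δ = 96.88°  ·
  (5,6): δ = 139.03°  ·
antipodal pairs: 6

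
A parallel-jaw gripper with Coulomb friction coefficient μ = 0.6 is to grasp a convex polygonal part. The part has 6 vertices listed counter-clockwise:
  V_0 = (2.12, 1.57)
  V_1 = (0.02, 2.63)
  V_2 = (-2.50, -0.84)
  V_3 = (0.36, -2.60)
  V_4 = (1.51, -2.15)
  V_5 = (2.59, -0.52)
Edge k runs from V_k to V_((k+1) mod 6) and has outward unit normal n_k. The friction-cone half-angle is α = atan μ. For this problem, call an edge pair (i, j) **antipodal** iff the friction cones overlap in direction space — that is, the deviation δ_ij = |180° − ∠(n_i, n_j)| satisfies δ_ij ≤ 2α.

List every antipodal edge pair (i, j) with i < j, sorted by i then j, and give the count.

α = atan 0.6 = 30.96°;  2α = 61.93°
n_0 = (+0.4506, +0.8927)
n_1 = (-0.8091, +0.5876)
n_2 = (-0.5241, -0.8517)
n_3 = (+0.3644, -0.9312)
n_4 = (+0.8336, -0.5523)
n_5 = (+0.9756, +0.2194)
  (0,1): δ = 99.21°  ·
  (0,2): δ = 4.82°  ✓
  (0,3): δ = 48.15°  ✓
  (0,4): δ = 83.26°  ·
  (0,5): δ = 129.46°  ·
  (1,2): δ = 85.62°  ·
  (1,3): δ = 32.64°  ✓
  (1,4): δ = 2.46°  ✓
  (1,5): δ = 48.66°  ✓
  (2,3): δ = 127.02°  ·
  (2,4): δ = 91.92°  ·
  (2,5): δ = 45.72°  ✓
  (3,4): δ = 144.90°  ·
  (3,5): δ = 98.70°  ·
  (4,5): δ = 133.80°  ·
antipodal pairs: 6

count = 6; pairs: (0,2), (0,3), (1,3), (1,4), (1,5), (2,5)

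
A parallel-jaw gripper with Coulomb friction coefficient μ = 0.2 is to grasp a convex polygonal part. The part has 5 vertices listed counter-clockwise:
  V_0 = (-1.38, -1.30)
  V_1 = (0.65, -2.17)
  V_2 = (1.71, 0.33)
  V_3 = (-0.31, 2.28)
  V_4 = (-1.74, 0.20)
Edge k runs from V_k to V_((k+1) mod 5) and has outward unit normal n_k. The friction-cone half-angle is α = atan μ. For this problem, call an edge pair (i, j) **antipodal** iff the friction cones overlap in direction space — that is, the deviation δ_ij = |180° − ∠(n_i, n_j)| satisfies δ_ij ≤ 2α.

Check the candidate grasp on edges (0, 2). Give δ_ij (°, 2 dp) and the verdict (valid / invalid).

α = atan 0.2 = 11.31°;  2α = 22.62°
edge 0: e_0 = (+2.03, -0.87);  n_0 = (-0.3939, -0.9191)
edge 2: e_2 = (-2.02, +1.95);  n_2 = (+0.6945, +0.7195)
∠(n_0, n_2) = 159.21°
δ = |180° − 159.21°| = 20.79°
20.79° ≤ 2α = 22.62°  →  valid

δ = 20.79°, valid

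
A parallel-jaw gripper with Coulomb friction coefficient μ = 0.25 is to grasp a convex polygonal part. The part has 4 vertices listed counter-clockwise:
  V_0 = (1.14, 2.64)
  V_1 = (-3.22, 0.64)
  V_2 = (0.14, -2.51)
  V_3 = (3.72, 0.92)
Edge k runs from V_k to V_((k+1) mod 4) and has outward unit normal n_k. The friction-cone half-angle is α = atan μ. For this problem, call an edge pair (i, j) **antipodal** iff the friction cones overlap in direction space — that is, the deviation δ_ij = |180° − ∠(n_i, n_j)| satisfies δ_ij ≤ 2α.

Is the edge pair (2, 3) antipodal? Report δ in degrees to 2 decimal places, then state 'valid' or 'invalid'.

δ = 77.46°, invalid

α = atan 0.25 = 14.04°;  2α = 28.07°
edge 2: e_2 = (+3.58, +3.43);  n_2 = (+0.6918, -0.7221)
edge 3: e_3 = (-2.58, +1.72);  n_3 = (+0.5547, +0.8321)
∠(n_2, n_3) = 102.54°
δ = |180° − 102.54°| = 77.46°
77.46° > 2α = 28.07°  →  invalid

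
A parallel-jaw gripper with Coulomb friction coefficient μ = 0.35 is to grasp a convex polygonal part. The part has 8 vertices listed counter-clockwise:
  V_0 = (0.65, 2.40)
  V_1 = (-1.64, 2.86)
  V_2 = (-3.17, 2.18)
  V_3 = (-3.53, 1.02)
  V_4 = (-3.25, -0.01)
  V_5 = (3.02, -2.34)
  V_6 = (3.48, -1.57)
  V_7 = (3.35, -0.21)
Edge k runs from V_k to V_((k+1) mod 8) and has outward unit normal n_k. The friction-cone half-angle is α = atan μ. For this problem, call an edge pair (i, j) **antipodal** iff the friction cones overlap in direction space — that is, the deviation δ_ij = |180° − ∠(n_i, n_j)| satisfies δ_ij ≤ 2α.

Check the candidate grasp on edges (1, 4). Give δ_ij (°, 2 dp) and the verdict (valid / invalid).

δ = 44.35°, invalid

α = atan 0.35 = 19.29°;  2α = 38.58°
edge 1: e_1 = (-1.53, -0.68);  n_1 = (-0.4061, +0.9138)
edge 4: e_4 = (+6.27, -2.33);  n_4 = (-0.3483, -0.9374)
∠(n_1, n_4) = 135.65°
δ = |180° − 135.65°| = 44.35°
44.35° > 2α = 38.58°  →  invalid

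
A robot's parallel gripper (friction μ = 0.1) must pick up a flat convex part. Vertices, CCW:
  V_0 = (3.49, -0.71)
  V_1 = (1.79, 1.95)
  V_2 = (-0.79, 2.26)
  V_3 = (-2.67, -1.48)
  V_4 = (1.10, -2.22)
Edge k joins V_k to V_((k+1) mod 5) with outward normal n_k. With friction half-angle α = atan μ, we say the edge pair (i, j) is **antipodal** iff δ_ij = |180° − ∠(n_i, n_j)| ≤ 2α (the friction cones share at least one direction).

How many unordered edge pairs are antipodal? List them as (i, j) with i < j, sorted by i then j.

count = 1; pairs: (1,3)

α = atan 0.1 = 5.71°;  2α = 11.42°
n_0 = (+0.8426, +0.5385)
n_1 = (+0.1193, +0.9929)
n_2 = (-0.8935, +0.4491)
n_3 = (-0.1926, -0.9813)
n_4 = (+0.5341, -0.8454)
  (0,1): δ = 129.43°  ·
  (0,2): δ = 59.27°  ·
  (0,3): δ = 46.31°  ·
  (0,4): δ = 89.70°  ·
  (1,2): δ = 109.84°  ·
  (1,3): δ = 4.25°  ✓
  (1,4): δ = 39.14°  ·
  (2,3): δ = 74.42°  ·
  (2,4): δ = 31.03°  ·
  (3,4): δ = 136.61°  ·
antipodal pairs: 1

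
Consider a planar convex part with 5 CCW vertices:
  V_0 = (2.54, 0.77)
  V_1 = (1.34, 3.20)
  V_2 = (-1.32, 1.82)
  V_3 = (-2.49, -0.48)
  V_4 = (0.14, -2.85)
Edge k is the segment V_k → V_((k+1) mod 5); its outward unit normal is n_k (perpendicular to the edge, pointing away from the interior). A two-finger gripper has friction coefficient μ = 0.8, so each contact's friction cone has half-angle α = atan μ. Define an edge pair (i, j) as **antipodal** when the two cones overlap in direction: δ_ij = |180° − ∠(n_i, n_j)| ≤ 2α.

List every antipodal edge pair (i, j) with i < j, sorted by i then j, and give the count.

α = atan 0.8 = 38.66°;  2α = 77.32°
n_0 = (+0.8966, +0.4428)
n_1 = (-0.4605, +0.8877)
n_2 = (-0.8913, +0.4534)
n_3 = (-0.6694, -0.7429)
n_4 = (+0.8335, -0.5526)
  (0,1): δ = 88.86°  ·
  (0,2): δ = 53.24°  ✓
  (0,3): δ = 21.70°  ✓
  (0,4): δ = 120.17°  ·
  (1,2): δ = 144.38°  ·
  (1,3): δ = 69.44°  ✓
  (1,4): δ = 29.04°  ✓
  (2,3): δ = 105.06°  ·
  (2,4): δ = 6.58°  ✓
  (3,4): δ = 81.52°  ·
antipodal pairs: 5

count = 5; pairs: (0,2), (0,3), (1,3), (1,4), (2,4)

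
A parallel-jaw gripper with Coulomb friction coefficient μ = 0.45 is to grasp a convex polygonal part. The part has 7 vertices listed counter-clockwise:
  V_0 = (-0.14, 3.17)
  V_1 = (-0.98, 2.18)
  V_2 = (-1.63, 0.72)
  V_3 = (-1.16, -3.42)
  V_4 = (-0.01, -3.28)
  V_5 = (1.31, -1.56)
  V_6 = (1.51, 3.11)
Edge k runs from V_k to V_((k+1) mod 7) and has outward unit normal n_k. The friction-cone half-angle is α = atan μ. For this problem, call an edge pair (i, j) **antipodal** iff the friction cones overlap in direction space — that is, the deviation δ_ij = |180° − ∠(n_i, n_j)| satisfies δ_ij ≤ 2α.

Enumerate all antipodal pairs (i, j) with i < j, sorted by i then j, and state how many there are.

α = atan 0.45 = 24.23°;  2α = 48.46°
n_0 = (-0.7625, +0.6470)
n_1 = (-0.9136, +0.4067)
n_2 = (-0.9936, -0.1128)
n_3 = (+0.1208, -0.9927)
n_4 = (+0.7933, -0.6088)
n_5 = (+0.9991, -0.0428)
n_6 = (+0.0363, +0.9993)
  (0,1): δ = 163.68°  ·
  (0,2): δ = 133.21°  ·
  (0,3): δ = 42.74°  ✓
  (0,4): δ = 2.81°  ✓
  (0,5): δ = 37.86°  ✓
  (0,6): δ = 128.23°  ·
  (1,2): δ = 149.52°  ·
  (1,3): δ = 59.06°  ·
  (1,4): δ = 13.51°  ✓
  (1,5): δ = 21.55°  ✓
  (1,6): δ = 111.92°  ·
  (2,3): δ = 89.54°  ·
  (2,4): δ = 43.98°  ✓
  (2,5): δ = 8.93°  ✓
  (2,6): δ = 81.44°  ·
  (3,4): δ = 134.45°  ·
  (3,5): δ = 99.39°  ·
  (3,6): δ = 9.02°  ✓
  (4,5): δ = 144.95°  ·
  (4,6): δ = 54.58°  ·
  (5,6): δ = 89.63°  ·
antipodal pairs: 8

count = 8; pairs: (0,3), (0,4), (0,5), (1,4), (1,5), (2,4), (2,5), (3,6)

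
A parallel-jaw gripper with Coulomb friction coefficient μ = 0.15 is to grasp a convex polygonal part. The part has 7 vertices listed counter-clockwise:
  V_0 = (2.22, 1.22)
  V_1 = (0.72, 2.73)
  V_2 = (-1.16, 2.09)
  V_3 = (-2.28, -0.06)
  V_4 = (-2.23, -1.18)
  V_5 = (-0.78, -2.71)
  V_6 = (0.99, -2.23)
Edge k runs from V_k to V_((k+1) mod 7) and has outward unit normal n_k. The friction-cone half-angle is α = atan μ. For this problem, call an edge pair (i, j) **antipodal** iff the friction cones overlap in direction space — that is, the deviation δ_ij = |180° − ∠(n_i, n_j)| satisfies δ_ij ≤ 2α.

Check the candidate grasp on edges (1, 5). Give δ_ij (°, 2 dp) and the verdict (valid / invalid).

α = atan 0.15 = 8.53°;  2α = 17.06°
edge 1: e_1 = (-1.88, -0.64);  n_1 = (-0.3223, +0.9466)
edge 5: e_5 = (+1.77, +0.48);  n_5 = (+0.2617, -0.9651)
∠(n_1, n_5) = 176.37°
δ = |180° − 176.37°| = 3.63°
3.63° ≤ 2α = 17.06°  →  valid

δ = 3.63°, valid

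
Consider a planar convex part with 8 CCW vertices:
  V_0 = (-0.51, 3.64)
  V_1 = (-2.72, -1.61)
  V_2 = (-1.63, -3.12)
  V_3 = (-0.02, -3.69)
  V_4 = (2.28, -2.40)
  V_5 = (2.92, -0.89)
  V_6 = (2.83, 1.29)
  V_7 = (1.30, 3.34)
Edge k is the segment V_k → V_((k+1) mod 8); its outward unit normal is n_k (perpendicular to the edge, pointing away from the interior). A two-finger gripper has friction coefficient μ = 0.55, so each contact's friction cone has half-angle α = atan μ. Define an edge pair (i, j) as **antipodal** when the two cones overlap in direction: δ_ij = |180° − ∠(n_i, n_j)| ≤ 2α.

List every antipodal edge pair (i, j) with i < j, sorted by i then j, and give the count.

α = atan 0.55 = 28.81°;  2α = 57.62°
n_0 = (-0.9217, +0.3880)
n_1 = (-0.8108, -0.5853)
n_2 = (-0.3337, -0.9427)
n_3 = (+0.4892, -0.8722)
n_4 = (+0.9207, -0.3902)
n_5 = (+0.9991, +0.0412)
n_6 = (+0.8014, +0.5981)
n_7 = (+0.1635, +0.9865)
  (0,1): δ = 121.35°  ·
  (0,2): δ = 86.67°  ·
  (0,3): δ = 37.88°  ✓
  (0,4): δ = 0.14°  ✓
  (0,5): δ = 25.19°  ✓
  (0,6): δ = 59.56°  ·
  (0,7): δ = 103.42°  ·
  (1,2): δ = 145.32°  ·
  (1,3): δ = 96.54°  ·
  (1,4): δ = 58.79°  ·
  (1,5): δ = 33.46°  ✓
  (1,6): δ = 0.91°  ✓
  (1,7): δ = 44.77°  ✓
  (2,3): δ = 131.22°  ·
  (2,4): δ = 93.47°  ·
  (2,5): δ = 68.14°  ·
  (2,6): δ = 33.77°  ✓
  (2,7): δ = 10.08°  ✓
  (3,4): δ = 142.26°  ·
  (3,5): δ = 116.92°  ·
  (3,6): δ = 82.55°  ·
  (3,7): δ = 38.70°  ✓
  (4,5): δ = 154.67°  ·
  (4,6): δ = 120.30°  ·
  (4,7): δ = 76.44°  ·
  (5,6): δ = 145.63°  ·
  (5,7): δ = 101.78°  ·
  (6,7): δ = 136.15°  ·
antipodal pairs: 9

count = 9; pairs: (0,3), (0,4), (0,5), (1,5), (1,6), (1,7), (2,6), (2,7), (3,7)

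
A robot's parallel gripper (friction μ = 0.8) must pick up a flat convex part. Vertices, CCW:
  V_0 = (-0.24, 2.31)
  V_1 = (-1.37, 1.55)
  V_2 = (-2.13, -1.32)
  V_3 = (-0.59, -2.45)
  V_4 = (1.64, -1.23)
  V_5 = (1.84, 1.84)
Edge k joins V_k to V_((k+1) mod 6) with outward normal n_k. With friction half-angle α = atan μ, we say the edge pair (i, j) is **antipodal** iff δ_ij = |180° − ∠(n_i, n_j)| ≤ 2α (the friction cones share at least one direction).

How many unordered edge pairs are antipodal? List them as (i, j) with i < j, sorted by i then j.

α = atan 0.8 = 38.66°;  2α = 77.32°
n_0 = (-0.5581, +0.8298)
n_1 = (-0.9667, +0.2560)
n_2 = (-0.5916, -0.8062)
n_3 = (+0.4800, -0.8773)
n_4 = (+0.9979, -0.0650)
n_5 = (+0.2204, +0.9754)
  (0,1): δ = 138.76°  ·
  (0,2): δ = 70.19°  ✓
  (0,3): δ = 5.24°  ✓
  (0,4): δ = 52.35°  ✓
  (0,5): δ = 133.34°  ·
  (1,2): δ = 111.44°  ·
  (1,3): δ = 46.49°  ✓
  (1,4): δ = 11.10°  ✓
  (1,5): δ = 92.10°  ·
  (2,3): δ = 115.05°  ·
  (2,4): δ = 57.46°  ✓
  (2,5): δ = 23.54°  ✓
  (3,4): δ = 122.41°  ·
  (3,5): δ = 41.42°  ✓
  (4,5): δ = 99.01°  ·
antipodal pairs: 8

count = 8; pairs: (0,2), (0,3), (0,4), (1,3), (1,4), (2,4), (2,5), (3,5)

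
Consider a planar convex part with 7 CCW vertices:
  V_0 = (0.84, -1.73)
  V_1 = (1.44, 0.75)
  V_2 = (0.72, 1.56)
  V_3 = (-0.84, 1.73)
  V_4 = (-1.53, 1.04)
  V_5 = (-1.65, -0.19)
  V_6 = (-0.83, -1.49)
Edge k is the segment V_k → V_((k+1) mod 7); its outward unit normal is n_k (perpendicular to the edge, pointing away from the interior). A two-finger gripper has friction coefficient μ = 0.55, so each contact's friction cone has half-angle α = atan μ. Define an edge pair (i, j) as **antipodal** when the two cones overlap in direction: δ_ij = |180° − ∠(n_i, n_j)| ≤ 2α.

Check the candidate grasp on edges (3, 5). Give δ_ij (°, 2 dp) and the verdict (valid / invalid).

δ = 102.76°, invalid

α = atan 0.55 = 28.81°;  2α = 57.62°
edge 3: e_3 = (-0.69, -0.69);  n_3 = (-0.7071, +0.7071)
edge 5: e_5 = (+0.82, -1.30);  n_5 = (-0.8458, -0.5335)
∠(n_3, n_5) = 77.24°
δ = |180° − 77.24°| = 102.76°
102.76° > 2α = 57.62°  →  invalid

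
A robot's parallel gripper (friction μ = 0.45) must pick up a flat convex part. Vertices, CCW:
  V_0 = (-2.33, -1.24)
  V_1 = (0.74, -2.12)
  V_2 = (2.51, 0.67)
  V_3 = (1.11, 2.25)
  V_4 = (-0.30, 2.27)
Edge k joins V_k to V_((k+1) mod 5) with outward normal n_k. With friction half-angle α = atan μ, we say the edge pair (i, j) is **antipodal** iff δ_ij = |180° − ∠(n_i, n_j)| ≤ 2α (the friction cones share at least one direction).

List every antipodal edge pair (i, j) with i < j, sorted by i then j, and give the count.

α = atan 0.45 = 24.23°;  2α = 48.46°
n_0 = (-0.2755, -0.9613)
n_1 = (+0.8444, -0.5357)
n_2 = (+0.7485, +0.6632)
n_3 = (+0.0142, +0.9999)
n_4 = (-0.8657, +0.5006)
  (0,1): δ = 106.40°  ·
  (0,2): δ = 32.46°  ✓
  (0,3): δ = 15.18°  ✓
  (0,4): δ = 75.95°  ·
  (1,2): δ = 106.07°  ·
  (1,3): δ = 58.42°  ·
  (1,4): δ = 2.35°  ✓
  (2,3): δ = 132.36°  ·
  (2,4): δ = 71.59°  ·
  (3,4): δ = 119.23°  ·
antipodal pairs: 3

count = 3; pairs: (0,2), (0,3), (1,4)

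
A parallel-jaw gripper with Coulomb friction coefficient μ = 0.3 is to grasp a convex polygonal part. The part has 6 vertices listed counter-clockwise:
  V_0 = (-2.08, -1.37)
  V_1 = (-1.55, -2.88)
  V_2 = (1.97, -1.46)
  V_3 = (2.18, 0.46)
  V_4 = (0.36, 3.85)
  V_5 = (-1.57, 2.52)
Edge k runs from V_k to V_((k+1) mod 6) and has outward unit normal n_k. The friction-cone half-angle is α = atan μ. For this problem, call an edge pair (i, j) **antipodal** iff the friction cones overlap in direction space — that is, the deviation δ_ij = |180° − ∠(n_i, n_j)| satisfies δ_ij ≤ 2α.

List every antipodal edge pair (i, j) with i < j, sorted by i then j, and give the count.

α = atan 0.3 = 16.70°;  2α = 33.40°
n_0 = (-0.9436, -0.3312)
n_1 = (+0.3741, -0.9274)
n_2 = (+0.9941, -0.1087)
n_3 = (+0.8811, +0.4730)
n_4 = (-0.5674, +0.8234)
n_5 = (-0.9915, +0.1300)
  (0,1): δ = 87.37°  ·
  (0,2): δ = 25.58°  ✓
  (0,3): δ = 8.89°  ✓
  (0,4): δ = 105.23°  ·
  (0,5): δ = 153.19°  ·
  (1,2): δ = 118.21°  ·
  (1,3): δ = 83.74°  ·
  (1,4): δ = 12.60°  ✓
  (1,5): δ = 60.56°  ·
  (2,3): δ = 145.53°  ·
  (2,4): δ = 49.19°  ·
  (2,5): δ = 1.23°  ✓
  (3,4): δ = 83.66°  ·
  (3,5): δ = 35.70°  ·
  (4,5): δ = 132.04°  ·
antipodal pairs: 4

count = 4; pairs: (0,2), (0,3), (1,4), (2,5)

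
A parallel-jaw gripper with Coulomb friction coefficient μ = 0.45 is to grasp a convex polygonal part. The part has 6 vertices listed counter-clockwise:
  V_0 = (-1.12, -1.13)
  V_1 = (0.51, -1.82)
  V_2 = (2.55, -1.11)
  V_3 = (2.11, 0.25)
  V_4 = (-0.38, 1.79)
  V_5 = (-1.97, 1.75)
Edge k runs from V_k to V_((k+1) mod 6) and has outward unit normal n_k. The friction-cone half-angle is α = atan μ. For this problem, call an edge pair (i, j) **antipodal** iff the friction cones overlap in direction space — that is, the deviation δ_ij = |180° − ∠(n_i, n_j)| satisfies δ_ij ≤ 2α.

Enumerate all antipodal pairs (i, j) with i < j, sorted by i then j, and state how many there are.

count = 5; pairs: (0,3), (0,4), (1,4), (2,5), (3,5)

α = atan 0.45 = 24.23°;  2α = 48.46°
n_0 = (-0.3898, -0.9209)
n_1 = (+0.3287, -0.9444)
n_2 = (+0.9514, +0.3078)
n_3 = (+0.5260, +0.8505)
n_4 = (-0.0251, +0.9997)
n_5 = (-0.9591, -0.2831)
  (0,1): δ = 137.87°  ·
  (0,2): δ = 49.13°  ·
  (0,3): δ = 8.79°  ✓
  (0,4): δ = 24.38°  ✓
  (0,5): δ = 129.39°  ·
  (1,2): δ = 91.26°  ·
  (1,3): δ = 50.93°  ·
  (1,4): δ = 17.75°  ✓
  (1,5): δ = 87.25°  ·
  (2,3): δ = 139.66°  ·
  (2,4): δ = 106.49°  ·
  (2,5): δ = 1.48°  ✓
  (3,4): δ = 146.82°  ·
  (3,5): δ = 41.82°  ✓
  (4,5): δ = 75.00°  ·
antipodal pairs: 5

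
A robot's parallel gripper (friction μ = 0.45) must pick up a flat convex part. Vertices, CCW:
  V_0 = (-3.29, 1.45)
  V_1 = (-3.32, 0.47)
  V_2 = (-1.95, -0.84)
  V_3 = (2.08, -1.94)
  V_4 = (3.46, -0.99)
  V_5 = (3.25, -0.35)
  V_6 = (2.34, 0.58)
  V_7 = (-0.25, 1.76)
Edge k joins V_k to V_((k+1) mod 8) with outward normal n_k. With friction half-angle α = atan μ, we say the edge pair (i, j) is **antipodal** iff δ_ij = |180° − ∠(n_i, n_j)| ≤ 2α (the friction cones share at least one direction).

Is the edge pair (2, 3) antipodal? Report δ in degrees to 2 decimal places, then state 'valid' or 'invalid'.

δ = 130.19°, invalid

α = atan 0.45 = 24.23°;  2α = 48.46°
edge 2: e_2 = (+4.03, -1.10);  n_2 = (-0.2633, -0.9647)
edge 3: e_3 = (+1.38, +0.95);  n_3 = (+0.5670, -0.8237)
∠(n_2, n_3) = 49.81°
δ = |180° − 49.81°| = 130.19°
130.19° > 2α = 48.46°  →  invalid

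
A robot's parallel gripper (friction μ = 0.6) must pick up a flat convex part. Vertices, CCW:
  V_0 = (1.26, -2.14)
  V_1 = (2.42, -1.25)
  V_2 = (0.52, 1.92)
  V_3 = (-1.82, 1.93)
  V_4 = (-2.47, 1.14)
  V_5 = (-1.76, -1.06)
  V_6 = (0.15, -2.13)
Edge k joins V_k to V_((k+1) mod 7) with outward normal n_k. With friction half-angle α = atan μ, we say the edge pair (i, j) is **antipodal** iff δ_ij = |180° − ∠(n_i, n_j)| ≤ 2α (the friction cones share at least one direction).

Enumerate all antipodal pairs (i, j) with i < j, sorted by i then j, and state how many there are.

α = atan 0.6 = 30.96°;  2α = 61.93°
n_0 = (+0.6087, -0.7934)
n_1 = (+0.8577, +0.5141)
n_2 = (+0.0043, +1.0000)
n_3 = (-0.7722, +0.6354)
n_4 = (-0.9517, -0.3071)
n_5 = (-0.4887, -0.8724)
n_6 = (-0.0090, -1.0000)
  (0,1): δ = 96.56°  ·
  (0,2): δ = 37.74°  ✓
  (0,3): δ = 13.06°  ✓
  (0,4): δ = 70.39°  ·
  (0,5): δ = 113.25°  ·
  (0,6): δ = 141.99°  ·
  (1,2): δ = 121.18°  ·
  (1,3): δ = 70.38°  ·
  (1,4): δ = 13.05°  ✓
  (1,5): δ = 29.80°  ✓
  (1,6): δ = 58.55°  ✓
  (2,3): δ = 129.20°  ·
  (2,4): δ = 71.87°  ·
  (2,5): δ = 29.01°  ✓
  (2,6): δ = 0.27°  ✓
  (3,4): δ = 122.67°  ·
  (3,5): δ = 79.81°  ·
  (3,6): δ = 51.07°  ✓
  (4,5): δ = 137.14°  ·
  (4,6): δ = 108.40°  ·
  (5,6): δ = 151.26°  ·
antipodal pairs: 8

count = 8; pairs: (0,2), (0,3), (1,4), (1,5), (1,6), (2,5), (2,6), (3,6)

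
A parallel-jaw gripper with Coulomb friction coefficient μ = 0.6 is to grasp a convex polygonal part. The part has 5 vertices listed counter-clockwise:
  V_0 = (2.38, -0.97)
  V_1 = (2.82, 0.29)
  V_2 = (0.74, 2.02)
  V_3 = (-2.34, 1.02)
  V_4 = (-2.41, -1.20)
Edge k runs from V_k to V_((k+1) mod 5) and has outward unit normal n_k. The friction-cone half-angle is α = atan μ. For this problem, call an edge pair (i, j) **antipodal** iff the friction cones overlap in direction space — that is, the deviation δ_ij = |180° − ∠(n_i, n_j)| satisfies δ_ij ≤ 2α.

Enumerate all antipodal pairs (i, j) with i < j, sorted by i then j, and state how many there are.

count = 5; pairs: (0,2), (0,3), (1,3), (1,4), (2,4)

α = atan 0.6 = 30.96°;  2α = 61.93°
n_0 = (+0.9441, -0.3297)
n_1 = (+0.6395, +0.7688)
n_2 = (-0.3088, +0.9511)
n_3 = (-0.9995, +0.0315)
n_4 = (+0.0480, -0.9988)
  (0,1): δ = 110.50°  ·
  (0,2): δ = 52.76°  ✓
  (0,3): δ = 17.44°  ✓
  (0,4): δ = 112.00°  ·
  (1,2): δ = 122.26°  ·
  (1,3): δ = 52.05°  ✓
  (1,4): δ = 42.50°  ✓
  (2,3): δ = 109.79°  ·
  (2,4): δ = 15.24°  ✓
  (3,4): δ = 85.44°  ·
antipodal pairs: 5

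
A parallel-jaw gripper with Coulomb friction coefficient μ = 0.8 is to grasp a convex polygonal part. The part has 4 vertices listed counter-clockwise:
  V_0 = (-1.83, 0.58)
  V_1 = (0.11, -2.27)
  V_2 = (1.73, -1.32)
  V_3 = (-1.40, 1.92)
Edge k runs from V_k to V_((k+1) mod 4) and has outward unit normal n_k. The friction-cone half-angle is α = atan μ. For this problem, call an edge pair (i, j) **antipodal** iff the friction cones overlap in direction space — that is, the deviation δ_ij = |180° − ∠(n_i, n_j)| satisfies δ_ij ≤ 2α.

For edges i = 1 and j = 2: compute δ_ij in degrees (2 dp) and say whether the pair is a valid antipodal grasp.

δ = 76.38°, valid

α = atan 0.8 = 38.66°;  2α = 77.32°
edge 1: e_1 = (+1.62, +0.95);  n_1 = (+0.5059, -0.8626)
edge 2: e_2 = (-3.13, +3.24);  n_2 = (+0.7192, +0.6948)
∠(n_1, n_2) = 103.62°
δ = |180° − 103.62°| = 76.38°
76.38° ≤ 2α = 77.32°  →  valid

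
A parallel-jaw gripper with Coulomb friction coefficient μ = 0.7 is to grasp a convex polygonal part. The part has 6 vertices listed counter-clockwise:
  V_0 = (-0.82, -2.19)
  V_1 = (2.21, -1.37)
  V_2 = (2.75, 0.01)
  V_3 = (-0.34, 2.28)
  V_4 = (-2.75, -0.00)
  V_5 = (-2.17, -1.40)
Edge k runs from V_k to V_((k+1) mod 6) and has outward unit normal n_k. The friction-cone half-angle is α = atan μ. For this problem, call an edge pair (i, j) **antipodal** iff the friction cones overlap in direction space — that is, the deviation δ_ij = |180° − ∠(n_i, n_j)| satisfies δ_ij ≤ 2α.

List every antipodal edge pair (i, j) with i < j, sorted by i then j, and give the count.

α = atan 0.7 = 34.99°;  2α = 69.98°
n_0 = (+0.2612, -0.9653)
n_1 = (+0.9312, -0.3644)
n_2 = (+0.5920, +0.8059)
n_3 = (-0.6872, +0.7264)
n_4 = (-0.9239, -0.3827)
n_5 = (-0.5051, -0.8631)
  (0,1): δ = 126.51°  ·
  (0,2): δ = 51.45°  ✓
  (0,3): δ = 28.27°  ✓
  (0,4): δ = 97.36°  ·
  (0,5): δ = 134.52°  ·
  (1,2): δ = 104.93°  ·
  (1,3): δ = 25.22°  ✓
  (1,4): δ = 43.87°  ✓
  (1,5): δ = 81.04°  ·
  (2,3): δ = 100.29°  ·
  (2,4): δ = 31.19°  ✓
  (2,5): δ = 5.97°  ✓
  (3,4): δ = 110.91°  ·
  (3,5): δ = 73.75°  ·
  (4,5): δ = 142.84°  ·
antipodal pairs: 6

count = 6; pairs: (0,2), (0,3), (1,3), (1,4), (2,4), (2,5)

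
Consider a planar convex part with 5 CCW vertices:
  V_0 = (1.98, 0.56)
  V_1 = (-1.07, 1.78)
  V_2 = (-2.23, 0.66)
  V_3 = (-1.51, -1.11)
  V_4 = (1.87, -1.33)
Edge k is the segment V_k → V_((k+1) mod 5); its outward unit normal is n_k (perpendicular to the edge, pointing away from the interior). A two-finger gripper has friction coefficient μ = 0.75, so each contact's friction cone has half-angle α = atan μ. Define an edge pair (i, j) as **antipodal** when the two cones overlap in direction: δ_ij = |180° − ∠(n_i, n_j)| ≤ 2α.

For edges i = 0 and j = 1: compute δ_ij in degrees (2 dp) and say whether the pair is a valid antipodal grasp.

δ = 114.20°, invalid

α = atan 0.75 = 36.87°;  2α = 73.74°
edge 0: e_0 = (-3.05, +1.22);  n_0 = (+0.3714, +0.9285)
edge 1: e_1 = (-1.16, -1.12);  n_1 = (-0.6946, +0.7194)
∠(n_0, n_1) = 65.80°
δ = |180° − 65.80°| = 114.20°
114.20° > 2α = 73.74°  →  invalid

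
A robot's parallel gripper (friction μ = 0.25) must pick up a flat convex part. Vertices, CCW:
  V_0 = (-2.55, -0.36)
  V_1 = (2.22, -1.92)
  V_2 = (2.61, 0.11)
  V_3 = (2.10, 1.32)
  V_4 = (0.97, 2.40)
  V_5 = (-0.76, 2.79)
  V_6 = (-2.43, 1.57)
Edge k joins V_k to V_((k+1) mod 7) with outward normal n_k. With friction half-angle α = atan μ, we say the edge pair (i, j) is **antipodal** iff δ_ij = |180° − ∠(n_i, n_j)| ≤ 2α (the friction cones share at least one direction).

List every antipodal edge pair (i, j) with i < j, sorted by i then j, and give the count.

count = 4; pairs: (0,3), (0,4), (1,6), (2,6)

α = atan 0.25 = 14.04°;  2α = 28.07°
n_0 = (-0.3108, -0.9505)
n_1 = (+0.9820, -0.1887)
n_2 = (+0.9215, +0.3884)
n_3 = (+0.6909, +0.7229)
n_4 = (+0.2199, +0.9755)
n_5 = (-0.5899, +0.8075)
n_6 = (-0.9981, +0.0621)
  (0,1): δ = 82.77°  ·
  (0,2): δ = 49.04°  ·
  (0,3): δ = 25.59°  ✓
  (0,4): δ = 5.41°  ✓
  (0,5): δ = 54.26°  ·
  (0,6): δ = 104.55°  ·
  (1,2): δ = 146.27°  ·
  (1,3): δ = 122.83°  ·
  (1,4): δ = 91.83°  ·
  (1,5): δ = 42.98°  ·
  (1,6): δ = 7.32°  ✓
  (2,3): δ = 156.56°  ·
  (2,4): δ = 125.56°  ·
  (2,5): δ = 76.71°  ·
  (2,6): δ = 26.41°  ✓
  (3,4): δ = 149.00°  ·
  (3,5): δ = 100.15°  ·
  (3,6): δ = 49.85°  ·
  (4,5): δ = 131.15°  ·
  (4,6): δ = 80.85°  ·
  (5,6): δ = 129.71°  ·
antipodal pairs: 4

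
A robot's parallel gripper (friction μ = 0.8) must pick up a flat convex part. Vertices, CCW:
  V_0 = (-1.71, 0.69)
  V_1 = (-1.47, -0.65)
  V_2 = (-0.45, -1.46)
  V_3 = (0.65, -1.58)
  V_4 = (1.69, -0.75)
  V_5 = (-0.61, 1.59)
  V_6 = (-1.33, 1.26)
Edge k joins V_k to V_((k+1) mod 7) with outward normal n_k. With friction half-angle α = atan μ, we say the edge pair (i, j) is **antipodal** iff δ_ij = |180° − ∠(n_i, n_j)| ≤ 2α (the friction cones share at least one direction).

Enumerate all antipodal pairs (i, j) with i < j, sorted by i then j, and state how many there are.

count = 9; pairs: (0,3), (0,4), (1,4), (1,5), (2,4), (2,5), (2,6), (3,5), (3,6)

α = atan 0.8 = 38.66°;  2α = 77.32°
n_0 = (-0.9843, -0.1763)
n_1 = (-0.6219, -0.7831)
n_2 = (-0.1084, -0.9941)
n_3 = (+0.6238, -0.7816)
n_4 = (+0.7132, +0.7010)
n_5 = (-0.4167, +0.9091)
n_6 = (-0.8321, +0.5547)
  (0,1): δ = 138.61°  ·
  (0,2): δ = 106.38°  ·
  (0,3): δ = 61.56°  ✓
  (0,4): δ = 34.35°  ✓
  (0,5): δ = 104.47°  ·
  (0,6): δ = 136.16°  ·
  (1,2): δ = 147.77°  ·
  (1,3): δ = 102.95°  ·
  (1,4): δ = 7.04°  ✓
  (1,5): δ = 63.08°  ✓
  (1,6): δ = 94.76°  ·
  (2,3): δ = 135.18°  ·
  (2,4): δ = 39.27°  ✓
  (2,5): δ = 30.85°  ✓
  (2,6): δ = 62.54°  ✓
  (3,4): δ = 84.09°  ·
  (3,5): δ = 13.97°  ✓
  (3,6): δ = 17.72°  ✓
  (4,5): δ = 109.88°  ·
  (4,6): δ = 78.20°  ·
  (5,6): δ = 148.31°  ·
antipodal pairs: 9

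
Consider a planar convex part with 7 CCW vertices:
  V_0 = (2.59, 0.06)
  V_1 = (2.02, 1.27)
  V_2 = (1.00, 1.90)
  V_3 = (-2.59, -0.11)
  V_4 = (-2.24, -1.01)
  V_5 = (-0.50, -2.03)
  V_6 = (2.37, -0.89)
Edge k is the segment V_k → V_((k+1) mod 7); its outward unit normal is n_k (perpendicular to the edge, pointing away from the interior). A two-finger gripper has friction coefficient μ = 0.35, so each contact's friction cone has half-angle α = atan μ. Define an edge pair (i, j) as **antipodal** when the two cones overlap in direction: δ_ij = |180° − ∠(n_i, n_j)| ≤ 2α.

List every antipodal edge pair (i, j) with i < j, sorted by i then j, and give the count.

α = atan 0.35 = 19.29°;  2α = 38.58°
n_0 = (+0.9046, +0.4262)
n_1 = (+0.5255, +0.8508)
n_2 = (-0.4885, +0.8725)
n_3 = (-0.9320, -0.3624)
n_4 = (-0.5057, -0.8627)
n_5 = (+0.3692, -0.9294)
n_6 = (+0.9742, -0.2256)
  (0,1): δ = 146.93°  ·
  (0,2): δ = 85.98°  ·
  (0,3): δ = 3.97°  ✓
  (0,4): δ = 34.40°  ✓
  (0,5): δ = 86.44°  ·
  (0,6): δ = 141.74°  ·
  (1,2): δ = 119.05°  ·
  (1,3): δ = 37.05°  ✓
  (1,4): δ = 1.32°  ✓
  (1,5): δ = 53.37°  ·
  (1,6): δ = 108.66°  ·
  (2,3): δ = 97.99°  ·
  (2,4): δ = 59.62°  ·
  (2,5): δ = 7.58°  ✓
  (2,6): δ = 47.72°  ·
  (3,4): δ = 141.63°  ·
  (3,5): δ = 89.59°  ·
  (3,6): δ = 34.29°  ✓
  (4,5): δ = 127.96°  ·
  (4,6): δ = 72.66°  ·
  (5,6): δ = 124.70°  ·
antipodal pairs: 6

count = 6; pairs: (0,3), (0,4), (1,3), (1,4), (2,5), (3,6)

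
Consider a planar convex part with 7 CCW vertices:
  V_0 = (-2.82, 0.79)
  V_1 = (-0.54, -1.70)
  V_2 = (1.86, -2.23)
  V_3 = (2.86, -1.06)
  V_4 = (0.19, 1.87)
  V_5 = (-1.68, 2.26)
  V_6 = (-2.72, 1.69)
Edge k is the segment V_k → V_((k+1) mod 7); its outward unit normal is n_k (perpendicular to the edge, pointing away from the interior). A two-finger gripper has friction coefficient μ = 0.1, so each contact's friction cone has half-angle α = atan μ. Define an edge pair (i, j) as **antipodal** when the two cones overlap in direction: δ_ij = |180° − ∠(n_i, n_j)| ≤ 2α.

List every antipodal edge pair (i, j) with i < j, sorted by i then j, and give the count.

count = 2; pairs: (0,3), (1,4)

α = atan 0.1 = 5.71°;  2α = 11.42°
n_0 = (-0.7375, -0.6753)
n_1 = (-0.2156, -0.9765)
n_2 = (+0.7602, -0.6497)
n_3 = (+0.7391, +0.6736)
n_4 = (+0.2042, +0.9789)
n_5 = (-0.4806, +0.8769)
n_6 = (-0.9939, +0.1104)
  (0,1): δ = 144.93°  ·
  (0,2): δ = 83.00°  ·
  (0,3): δ = 0.14°  ✓
  (0,4): δ = 35.74°  ·
  (0,5): δ = 76.25°  ·
  (0,6): δ = 131.18°  ·
  (1,2): δ = 118.07°  ·
  (1,3): δ = 35.21°  ·
  (1,4): δ = 0.67°  ✓
  (1,5): δ = 41.18°  ·
  (1,6): δ = 96.11°  ·
  (2,3): δ = 97.14°  ·
  (2,4): δ = 61.26°  ·
  (2,5): δ = 20.75°  ·
  (2,6): δ = 34.18°  ·
  (3,4): δ = 144.12°  ·
  (3,5): δ = 103.62°  ·
  (3,6): δ = 48.68°  ·
  (4,5): δ = 139.49°  ·
  (4,6): δ = 84.56°  ·
  (5,6): δ = 125.07°  ·
antipodal pairs: 2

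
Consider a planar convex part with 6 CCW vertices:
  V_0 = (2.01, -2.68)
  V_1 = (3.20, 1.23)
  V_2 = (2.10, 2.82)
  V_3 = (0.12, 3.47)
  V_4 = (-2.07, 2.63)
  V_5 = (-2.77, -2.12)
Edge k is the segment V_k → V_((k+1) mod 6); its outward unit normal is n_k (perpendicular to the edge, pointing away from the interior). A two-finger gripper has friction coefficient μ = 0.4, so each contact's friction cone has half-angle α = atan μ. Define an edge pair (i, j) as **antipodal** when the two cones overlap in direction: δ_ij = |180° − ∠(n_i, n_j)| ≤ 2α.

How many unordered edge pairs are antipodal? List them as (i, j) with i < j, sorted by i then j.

count = 4; pairs: (0,4), (1,4), (2,5), (3,5)

α = atan 0.4 = 21.80°;  2α = 43.60°
n_0 = (+0.9567, -0.2912)
n_1 = (+0.8224, +0.5689)
n_2 = (+0.3119, +0.9501)
n_3 = (-0.3581, +0.9337)
n_4 = (-0.9893, +0.1458)
n_5 = (-0.1164, -0.9932)
  (0,1): δ = 128.40°  ·
  (0,2): δ = 91.25°  ·
  (0,3): δ = 52.09°  ·
  (0,4): δ = 8.54°  ✓
  (0,5): δ = 100.25°  ·
  (1,2): δ = 142.85°  ·
  (1,3): δ = 103.69°  ·
  (1,4): δ = 43.06°  ✓
  (1,5): δ = 48.64°  ·
  (2,3): δ = 140.84°  ·
  (2,4): δ = 80.21°  ·
  (2,5): δ = 11.49°  ✓
  (3,4): δ = 119.37°  ·
  (3,5): δ = 27.67°  ✓
  (4,5): δ = 88.30°  ·
antipodal pairs: 4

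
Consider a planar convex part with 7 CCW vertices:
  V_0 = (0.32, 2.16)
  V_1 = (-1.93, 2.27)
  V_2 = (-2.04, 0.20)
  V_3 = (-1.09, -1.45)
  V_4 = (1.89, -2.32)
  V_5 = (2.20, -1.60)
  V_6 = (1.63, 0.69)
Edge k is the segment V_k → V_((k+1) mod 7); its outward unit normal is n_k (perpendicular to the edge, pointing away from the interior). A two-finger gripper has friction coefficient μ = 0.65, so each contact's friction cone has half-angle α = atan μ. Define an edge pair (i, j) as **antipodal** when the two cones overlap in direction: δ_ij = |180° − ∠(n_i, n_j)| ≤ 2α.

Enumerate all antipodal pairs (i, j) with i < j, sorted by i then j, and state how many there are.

count = 10; pairs: (0,2), (0,3), (1,4), (1,5), (1,6), (2,4), (2,5), (2,6), (3,5), (3,6)

α = atan 0.65 = 33.02°;  2α = 66.05°
n_0 = (+0.0488, +0.9988)
n_1 = (-0.9986, +0.0531)
n_2 = (-0.8666, -0.4990)
n_3 = (-0.2802, -0.9599)
n_4 = (+0.9185, -0.3955)
n_5 = (+0.9704, +0.2415)
n_6 = (+0.7466, +0.6653)
  (0,1): δ = 90.24°  ·
  (0,2): δ = 57.27°  ✓
  (0,3): δ = 13.48°  ✓
  (0,4): δ = 69.50°  ·
  (0,5): δ = 106.78°  ·
  (0,6): δ = 134.50°  ·
  (1,2): δ = 147.03°  ·
  (1,3): δ = 103.23°  ·
  (1,4): δ = 20.25°  ✓
  (1,5): δ = 17.02°  ✓
  (1,6): δ = 44.75°  ✓
  (2,3): δ = 136.21°  ·
  (2,4): δ = 53.23°  ✓
  (2,5): δ = 15.95°  ✓
  (2,6): δ = 11.77°  ✓
  (3,4): δ = 97.02°  ·
  (3,5): δ = 59.75°  ✓
  (3,6): δ = 32.02°  ✓
  (4,5): δ = 142.73°  ·
  (4,6): δ = 115.00°  ·
  (5,6): δ = 152.27°  ·
antipodal pairs: 10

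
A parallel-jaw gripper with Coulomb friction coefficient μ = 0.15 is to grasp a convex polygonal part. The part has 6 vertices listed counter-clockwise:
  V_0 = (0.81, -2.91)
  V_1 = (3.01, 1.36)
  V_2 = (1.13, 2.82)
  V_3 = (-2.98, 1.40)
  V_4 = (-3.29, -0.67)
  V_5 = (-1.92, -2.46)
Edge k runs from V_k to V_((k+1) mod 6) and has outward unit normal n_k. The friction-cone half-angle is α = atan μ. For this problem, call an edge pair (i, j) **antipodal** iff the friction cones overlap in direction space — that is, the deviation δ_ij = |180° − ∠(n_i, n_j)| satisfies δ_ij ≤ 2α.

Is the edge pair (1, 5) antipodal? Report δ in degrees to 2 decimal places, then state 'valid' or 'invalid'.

δ = 28.47°, invalid

α = atan 0.15 = 8.53°;  2α = 17.06°
edge 1: e_1 = (-1.88, +1.46);  n_1 = (+0.6134, +0.7898)
edge 5: e_5 = (+2.73, -0.45);  n_5 = (-0.1626, -0.9867)
∠(n_1, n_5) = 151.53°
δ = |180° − 151.53°| = 28.47°
28.47° > 2α = 17.06°  →  invalid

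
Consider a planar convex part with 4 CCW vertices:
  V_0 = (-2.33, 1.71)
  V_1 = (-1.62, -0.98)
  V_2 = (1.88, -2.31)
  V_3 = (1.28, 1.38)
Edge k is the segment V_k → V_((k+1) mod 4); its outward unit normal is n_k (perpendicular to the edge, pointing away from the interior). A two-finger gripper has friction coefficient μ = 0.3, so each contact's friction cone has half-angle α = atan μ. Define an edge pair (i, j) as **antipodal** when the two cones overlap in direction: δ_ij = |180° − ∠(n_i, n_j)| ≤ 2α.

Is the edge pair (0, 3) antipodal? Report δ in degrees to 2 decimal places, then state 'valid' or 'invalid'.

δ = 69.99°, invalid

α = atan 0.3 = 16.70°;  2α = 33.40°
edge 0: e_0 = (+0.71, -2.69);  n_0 = (-0.9669, -0.2552)
edge 3: e_3 = (-3.61, +0.33);  n_3 = (+0.0910, +0.9958)
∠(n_0, n_3) = 110.01°
δ = |180° − 110.01°| = 69.99°
69.99° > 2α = 33.40°  →  invalid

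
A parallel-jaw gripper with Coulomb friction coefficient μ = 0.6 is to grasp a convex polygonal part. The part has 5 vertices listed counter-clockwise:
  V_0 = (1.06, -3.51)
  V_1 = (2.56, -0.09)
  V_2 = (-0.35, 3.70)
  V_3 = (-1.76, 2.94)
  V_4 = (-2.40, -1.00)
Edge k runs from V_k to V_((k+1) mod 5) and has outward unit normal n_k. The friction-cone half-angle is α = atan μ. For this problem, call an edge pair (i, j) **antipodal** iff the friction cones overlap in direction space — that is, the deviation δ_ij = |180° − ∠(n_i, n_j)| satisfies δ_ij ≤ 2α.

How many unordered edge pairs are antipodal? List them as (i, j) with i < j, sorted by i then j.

count = 4; pairs: (0,2), (0,3), (1,3), (1,4)

α = atan 0.6 = 30.96°;  2α = 61.93°
n_0 = (+0.9158, -0.4017)
n_1 = (+0.7932, +0.6090)
n_2 = (-0.4745, +0.8803)
n_3 = (-0.9871, +0.1603)
n_4 = (-0.5872, -0.8094)
  (0,1): δ = 118.80°  ·
  (0,2): δ = 37.99°  ✓
  (0,3): δ = 14.46°  ✓
  (0,4): δ = 77.72°  ·
  (1,2): δ = 99.19°  ·
  (1,3): δ = 46.74°  ✓
  (1,4): δ = 16.52°  ✓
  (2,3): δ = 127.55°  ·
  (2,4): δ = 64.28°  ·
  (3,4): δ = 116.73°  ·
antipodal pairs: 4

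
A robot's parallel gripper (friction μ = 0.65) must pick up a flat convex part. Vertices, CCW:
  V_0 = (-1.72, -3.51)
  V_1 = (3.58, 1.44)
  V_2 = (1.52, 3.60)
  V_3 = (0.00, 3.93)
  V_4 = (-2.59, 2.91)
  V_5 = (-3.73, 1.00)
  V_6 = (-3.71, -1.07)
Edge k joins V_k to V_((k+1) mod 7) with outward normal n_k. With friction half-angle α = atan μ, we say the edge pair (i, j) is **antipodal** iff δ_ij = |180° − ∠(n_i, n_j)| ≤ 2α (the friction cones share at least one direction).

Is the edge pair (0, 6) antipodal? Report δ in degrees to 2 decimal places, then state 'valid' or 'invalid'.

δ = 86.16°, invalid

α = atan 0.65 = 33.02°;  2α = 66.05°
edge 0: e_0 = (+5.30, +4.95);  n_0 = (+0.6826, -0.7308)
edge 6: e_6 = (+1.99, -2.44);  n_6 = (-0.7749, -0.6320)
∠(n_0, n_6) = 93.84°
δ = |180° − 93.84°| = 86.16°
86.16° > 2α = 66.05°  →  invalid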